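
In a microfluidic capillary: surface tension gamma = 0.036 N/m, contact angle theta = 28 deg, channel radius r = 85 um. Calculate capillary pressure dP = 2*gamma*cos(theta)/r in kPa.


Step 1: cos(28 deg) = 0.8829
Step 2: Convert r to m: r = 85e-6 m
Step 3: dP = 2 * 0.036 * 0.8829 / 85e-6 = 747.9 Pa
Step 4: Convert Pa to kPa (divide by 1000).
dP = 0.75 kPa


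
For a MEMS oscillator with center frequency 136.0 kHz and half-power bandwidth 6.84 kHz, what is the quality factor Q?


Step 1: Q = f0 / bandwidth
Step 2: Q = 136.0 / 6.84
Q = 19.9


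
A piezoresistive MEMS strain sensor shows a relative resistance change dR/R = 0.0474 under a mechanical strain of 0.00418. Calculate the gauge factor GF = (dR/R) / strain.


Step 1: Identify values.
dR/R = 0.0474, strain = 0.00418
Step 2: GF = (dR/R) / strain = 0.0474 / 0.00418
GF = 11.3


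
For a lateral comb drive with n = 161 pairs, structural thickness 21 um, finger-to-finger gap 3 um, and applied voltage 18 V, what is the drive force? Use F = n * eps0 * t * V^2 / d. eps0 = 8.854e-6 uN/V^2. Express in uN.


Step 1: Parameters: n=161, eps0=8.854e-6 uN/V^2, t=21 um, V=18 V, d=3 um
Step 2: V^2 = 324
Step 3: F = 161 * 8.854e-6 * 21 * 324 / 3
F = 3.233 uN


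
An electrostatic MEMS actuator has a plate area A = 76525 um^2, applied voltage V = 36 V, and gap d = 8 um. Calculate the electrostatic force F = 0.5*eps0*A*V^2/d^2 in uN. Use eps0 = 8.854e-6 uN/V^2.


Step 1: Identify parameters.
eps0 = 8.854e-6 uN/V^2, A = 76525 um^2, V = 36 V, d = 8 um
Step 2: Compute V^2 = 36^2 = 1296
Step 3: Compute d^2 = 8^2 = 64
Step 4: F = 0.5 * 8.854e-6 * 76525 * 1296 / 64
F = 6.86 uN


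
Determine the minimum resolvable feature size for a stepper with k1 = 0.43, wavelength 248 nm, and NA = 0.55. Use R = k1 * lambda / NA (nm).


Step 1: Identify values: k1 = 0.43, lambda = 248 nm, NA = 0.55
Step 2: R = k1 * lambda / NA
R = 0.43 * 248 / 0.55
R = 193.9 nm


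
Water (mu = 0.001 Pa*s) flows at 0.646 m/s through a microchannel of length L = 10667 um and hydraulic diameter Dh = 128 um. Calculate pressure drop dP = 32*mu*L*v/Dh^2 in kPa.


Step 1: Convert to SI: L = 10667e-6 m, Dh = 128e-6 m
Step 2: dP = 32 * 0.001 * 10667e-6 * 0.646 / (128e-6)^2
Step 3: dP = 13458.75 Pa
Step 4: Convert to kPa: dP = 13.46 kPa


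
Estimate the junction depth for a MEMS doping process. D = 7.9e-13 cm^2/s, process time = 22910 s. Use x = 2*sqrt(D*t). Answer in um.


Step 1: Compute D*t = 7.9e-13 * 22910 = 1.80989e-08 cm^2
Step 2: sqrt(D*t) = 1.34532e-04 cm
Step 3: x = 2 * 1.34532e-04 cm = 2.69064e-04 cm
Step 4: Convert to um (1 cm = 1e4 um): x = 2.691 um


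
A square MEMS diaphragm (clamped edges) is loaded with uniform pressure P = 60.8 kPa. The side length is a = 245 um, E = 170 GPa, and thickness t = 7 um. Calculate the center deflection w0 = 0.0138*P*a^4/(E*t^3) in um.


Step 1: Convert pressure to compatible units (E is in GPa, so P in GPa).
P = 60.8 kPa = 60.8e-6 GPa
Step 2: Compute numerator: 0.0138 * P * a^4.
a^4 = 245^4 = 3603000625
numerator = 0.0138 * 60.8e-6 * 3603000625 = 3.0231e+03
Step 3: Compute denominator: E * t^3 = 170 * 7^3 = 58310
Step 4: w0 = numerator / denominator = 3.0231e+03 / 58310 = 0.0518 um


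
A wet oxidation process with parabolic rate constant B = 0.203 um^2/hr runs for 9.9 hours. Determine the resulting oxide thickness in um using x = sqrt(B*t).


Step 1: Compute B*t = 0.203 * 9.9 = 2.0097
Step 2: x = sqrt(2.0097)
x = 1.418 um


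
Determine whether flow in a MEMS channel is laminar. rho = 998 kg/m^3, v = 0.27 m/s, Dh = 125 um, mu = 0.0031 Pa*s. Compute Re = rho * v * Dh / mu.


Step 1: Convert Dh to meters: Dh = 125e-6 m
Step 2: Re = rho * v * Dh / mu
Re = 998 * 0.27 * 125e-6 / 0.0031
Re = 10.865
Since Re = 10.865 is below ~2300, the flow is laminar.


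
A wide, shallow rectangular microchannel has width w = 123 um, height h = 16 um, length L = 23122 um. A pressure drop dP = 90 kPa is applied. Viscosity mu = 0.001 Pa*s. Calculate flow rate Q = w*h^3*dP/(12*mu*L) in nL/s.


Step 1: Convert all dimensions to SI (meters).
w = 123e-6 m, h = 16e-6 m, L = 23122e-6 m, dP = 90e3 Pa
Step 2: Q = w * h^3 * dP / (12 * mu * L)
Q = 123e-6 * (16e-6)^3 * 90e3 / (12 * 0.001 * 23122e-6) = 1.6341839e-10 m^3/s
Step 3: Convert Q from m^3/s to nL/s (1 m^3 = 1e12 nL, so multiply by 1e12).
Q = 163.418 nL/s


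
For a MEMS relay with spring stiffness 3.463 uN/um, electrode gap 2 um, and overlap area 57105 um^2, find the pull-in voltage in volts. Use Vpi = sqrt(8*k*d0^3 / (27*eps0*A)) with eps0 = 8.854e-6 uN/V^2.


Step 1: Compute numerator: 8 * k * d0^3 = 8 * 3.463 * 2^3 = 221.632
Step 2: Compute denominator: 27 * eps0 * A = 27 * 8.854e-6 * 57105 = 13.651407
Step 3: Vpi = sqrt(221.632 / 13.651407)
Vpi = 4.03 V


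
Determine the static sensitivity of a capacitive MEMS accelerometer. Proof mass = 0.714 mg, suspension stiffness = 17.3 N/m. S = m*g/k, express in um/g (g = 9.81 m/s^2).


Step 1: Convert mass: m = 0.714 mg = 7.14e-07 kg
Step 2: S = m * g / k = 7.14e-07 * 9.81 / 17.3
Step 3: S = 4.05e-07 m/g
Step 4: Convert to um/g: S = 0.405 um/g


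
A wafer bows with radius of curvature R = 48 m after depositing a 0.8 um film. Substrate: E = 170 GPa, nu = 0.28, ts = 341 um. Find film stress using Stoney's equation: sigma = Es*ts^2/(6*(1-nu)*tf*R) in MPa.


Step 1: Compute numerator: Es * ts^2 = 170 * 341^2 = 19767770 (GPa*um^2)
Step 2: Compute denominator (R in um): 6*(1-nu)*tf*R = 6*0.72*0.8*48e6 = 165888000.0 (um^2)
Step 3: sigma (GPa) = 19767770 / 165888000.0 = 1.19163e-01 GPa
Step 4: Convert to MPa (x1000): sigma = 119.2 MPa


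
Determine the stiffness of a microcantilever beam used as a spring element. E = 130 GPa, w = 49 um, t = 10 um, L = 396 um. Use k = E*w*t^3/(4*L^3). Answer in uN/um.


Step 1: Convert E to consistent units (1 GPa = 1000 uN/um^2).
E = 130 GPa = 130000 uN/um^2
Step 2: Compute t^3 = 10^3 = 1000
Step 3: Compute L^3 = 396^3 = 62099136
Step 4: k = 130000 * 49 * 1000 / (4 * 62099136)
k = 25.6445 uN/um


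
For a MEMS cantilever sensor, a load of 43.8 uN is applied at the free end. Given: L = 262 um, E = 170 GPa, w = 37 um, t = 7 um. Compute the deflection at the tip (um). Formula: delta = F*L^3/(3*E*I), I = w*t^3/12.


Step 1: Calculate the second moment of area.
I = w * t^3 / 12 = 37 * 7^3 / 12 = 1057.5833 um^4
Step 2: Convert E to consistent units (1 GPa = 1000 uN/um^2).
E = 170 GPa = 170000 uN/um^2
Step 3: Calculate tip deflection.
delta = F * L^3 / (3 * E * I)
delta = 43.8 * 262^3 / (3 * 170000 * 1057.5833)
delta = 1.4605 um


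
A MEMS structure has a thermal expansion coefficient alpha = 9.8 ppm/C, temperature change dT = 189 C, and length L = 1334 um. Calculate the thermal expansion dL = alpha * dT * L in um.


Step 1: Convert CTE: alpha = 9.8 ppm/C = 9.8e-6 /C
Step 2: dL = 9.8e-6 * 189 * 1334
dL = 2.4708 um


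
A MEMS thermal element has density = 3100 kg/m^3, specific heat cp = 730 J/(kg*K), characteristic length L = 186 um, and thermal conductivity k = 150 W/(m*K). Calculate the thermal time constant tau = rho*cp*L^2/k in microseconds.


Step 1: Convert L to m: L = 186e-6 m
Step 2: L^2 = (186e-6)^2 = 3.4596e-08 m^2
Step 3: tau = 3100 * 730 * 3.4596e-08 / 150 = 5.2193832e-04 s
Step 4: Convert to microseconds (multiply by 1e6).
tau = 521.938 us


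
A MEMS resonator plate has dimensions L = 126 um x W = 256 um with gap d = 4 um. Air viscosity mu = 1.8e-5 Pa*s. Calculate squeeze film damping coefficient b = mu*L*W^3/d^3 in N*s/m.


Step 1: Convert to SI.
L = 126e-6 m, W = 256e-6 m, d = 4e-6 m
Step 2: W^3 = (256e-6)^3 = 1.68e-11 m^3
Step 3: d^3 = (4e-6)^3 = 6.40e-17 m^3
Step 4: b = 1.8e-5 * 126e-6 * 1.68e-11 / 6.40e-17
b = 5.95e-04 N*s/m


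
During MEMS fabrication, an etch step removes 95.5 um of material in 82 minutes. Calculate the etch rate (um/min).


Step 1: Etch rate = depth / time
Step 2: rate = 95.5 / 82
rate = 1.165 um/min


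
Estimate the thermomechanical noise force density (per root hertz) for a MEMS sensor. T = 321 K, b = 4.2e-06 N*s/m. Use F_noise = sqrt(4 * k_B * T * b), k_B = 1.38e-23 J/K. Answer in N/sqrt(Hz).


Step 1: Compute 4 * k_B * T * b
= 4 * 1.38e-23 * 321 * 4.2e-06
= 7.4421e-26 N^2/Hz
Step 2: F_noise = sqrt(7.4421e-26)
F_noise = 2.73e-13 N/sqrt(Hz)


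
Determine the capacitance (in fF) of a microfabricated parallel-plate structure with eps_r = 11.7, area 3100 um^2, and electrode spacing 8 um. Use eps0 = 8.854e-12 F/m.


Step 1: Convert area to m^2: A = 3100e-12 m^2
Step 2: Convert gap to m: d = 8e-6 m
Step 3: C = eps0 * eps_r * A / d
C = 8.854e-12 * 11.7 * 3100e-12 / 8e-6
Step 4: Convert to fF (multiply by 1e15).
C = 40.14 fF


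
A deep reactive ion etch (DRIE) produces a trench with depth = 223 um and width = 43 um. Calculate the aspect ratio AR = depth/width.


Step 1: AR = depth / width
Step 2: AR = 223 / 43
AR = 5.2


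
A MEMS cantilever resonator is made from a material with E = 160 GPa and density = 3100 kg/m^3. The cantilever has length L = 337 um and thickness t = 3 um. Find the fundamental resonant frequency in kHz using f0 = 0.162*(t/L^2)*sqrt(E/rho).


Step 1: Convert units to SI.
t_SI = 3e-6 m, L_SI = 337e-6 m
Step 2: Calculate sqrt(E/rho).
sqrt(160e9 / 3100) = 7184.21 m/s
Step 3: Compute f0.
f0 = 0.162 * 3e-6 / (337e-6)^2 * 7184.21 = 30743.7 Hz = 30.74 kHz


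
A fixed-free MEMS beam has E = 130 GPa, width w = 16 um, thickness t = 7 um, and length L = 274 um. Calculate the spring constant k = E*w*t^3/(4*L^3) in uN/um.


Step 1: Convert E to consistent units (1 GPa = 1000 uN/um^2).
E = 130 GPa = 130000 uN/um^2
Step 2: Compute t^3 = 7^3 = 343
Step 3: Compute L^3 = 274^3 = 20570824
Step 4: k = 130000 * 16 * 343 / (4 * 20570824)
k = 8.6705 uN/um


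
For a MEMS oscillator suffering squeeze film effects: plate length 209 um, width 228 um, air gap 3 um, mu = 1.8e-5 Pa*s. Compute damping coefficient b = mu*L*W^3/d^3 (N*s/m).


Step 1: Convert to SI.
L = 209e-6 m, W = 228e-6 m, d = 3e-6 m
Step 2: W^3 = (228e-6)^3 = 1.19e-11 m^3
Step 3: d^3 = (3e-6)^3 = 2.70e-17 m^3
Step 4: b = 1.8e-5 * 209e-6 * 1.19e-11 / 2.70e-17
b = 1.65e-03 N*s/m


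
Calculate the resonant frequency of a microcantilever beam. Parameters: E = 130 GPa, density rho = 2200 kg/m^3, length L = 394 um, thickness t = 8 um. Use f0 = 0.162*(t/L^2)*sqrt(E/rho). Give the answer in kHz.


Step 1: Convert units to SI.
t_SI = 8e-6 m, L_SI = 394e-6 m
Step 2: Calculate sqrt(E/rho).
sqrt(130e9 / 2200) = 7687.06 m/s
Step 3: Compute f0.
f0 = 0.162 * 8e-6 / (394e-6)^2 * 7687.06 = 64176.0 Hz = 64.18 kHz


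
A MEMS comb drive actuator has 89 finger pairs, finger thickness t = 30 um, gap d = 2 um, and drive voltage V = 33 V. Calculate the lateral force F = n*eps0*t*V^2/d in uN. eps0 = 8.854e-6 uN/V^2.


Step 1: Parameters: n=89, eps0=8.854e-6 uN/V^2, t=30 um, V=33 V, d=2 um
Step 2: V^2 = 1089
Step 3: F = 89 * 8.854e-6 * 30 * 1089 / 2
F = 12.872 uN


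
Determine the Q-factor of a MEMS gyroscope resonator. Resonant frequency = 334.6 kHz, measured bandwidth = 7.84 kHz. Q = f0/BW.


Step 1: Q = f0 / bandwidth
Step 2: Q = 334.6 / 7.84
Q = 42.7


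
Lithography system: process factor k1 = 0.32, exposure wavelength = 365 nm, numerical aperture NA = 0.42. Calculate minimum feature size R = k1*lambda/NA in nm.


Step 1: Identify values: k1 = 0.32, lambda = 365 nm, NA = 0.42
Step 2: R = k1 * lambda / NA
R = 0.32 * 365 / 0.42
R = 278.1 nm


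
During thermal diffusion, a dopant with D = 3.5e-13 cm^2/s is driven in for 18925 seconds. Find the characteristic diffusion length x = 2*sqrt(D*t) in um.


Step 1: Compute D*t = 3.5e-13 * 18925 = 6.62375e-09 cm^2
Step 2: sqrt(D*t) = 8.13864e-05 cm
Step 3: x = 2 * 8.13864e-05 cm = 1.627728e-04 cm
Step 4: Convert to um (1 cm = 1e4 um): x = 1.628 um


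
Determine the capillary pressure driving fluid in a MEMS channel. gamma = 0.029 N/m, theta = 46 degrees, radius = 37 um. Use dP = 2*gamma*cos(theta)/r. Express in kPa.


Step 1: cos(46 deg) = 0.6947
Step 2: Convert r to m: r = 37e-6 m
Step 3: dP = 2 * 0.029 * 0.6947 / 37e-6 = 1089.0 Pa
Step 4: Convert Pa to kPa (divide by 1000).
dP = 1.09 kPa


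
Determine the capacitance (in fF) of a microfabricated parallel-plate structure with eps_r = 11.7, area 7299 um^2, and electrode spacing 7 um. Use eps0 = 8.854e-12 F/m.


Step 1: Convert area to m^2: A = 7299e-12 m^2
Step 2: Convert gap to m: d = 7e-6 m
Step 3: C = eps0 * eps_r * A / d
C = 8.854e-12 * 11.7 * 7299e-12 / 7e-6
Step 4: Convert to fF (multiply by 1e15).
C = 108.02 fF


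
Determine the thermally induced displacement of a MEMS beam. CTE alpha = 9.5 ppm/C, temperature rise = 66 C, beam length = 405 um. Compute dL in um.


Step 1: Convert CTE: alpha = 9.5 ppm/C = 9.5e-6 /C
Step 2: dL = 9.5e-6 * 66 * 405
dL = 0.2539 um


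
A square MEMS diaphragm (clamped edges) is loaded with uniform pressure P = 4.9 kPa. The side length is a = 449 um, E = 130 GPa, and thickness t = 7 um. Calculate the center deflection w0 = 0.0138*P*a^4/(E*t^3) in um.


Step 1: Convert pressure to compatible units (E is in GPa, so P in GPa).
P = 4.9 kPa = 4.9e-6 GPa
Step 2: Compute numerator: 0.0138 * P * a^4.
a^4 = 449^4 = 40642963201
numerator = 0.0138 * 4.9e-6 * 40642963201 = 2.7483e+03
Step 3: Compute denominator: E * t^3 = 130 * 7^3 = 44590
Step 4: w0 = numerator / denominator = 2.7483e+03 / 44590 = 0.0616 um


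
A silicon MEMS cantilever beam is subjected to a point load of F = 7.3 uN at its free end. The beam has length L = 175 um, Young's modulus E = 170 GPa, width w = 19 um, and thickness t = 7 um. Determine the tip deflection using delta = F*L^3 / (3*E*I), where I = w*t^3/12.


Step 1: Calculate the second moment of area.
I = w * t^3 / 12 = 19 * 7^3 / 12 = 543.0833 um^4
Step 2: Convert E to consistent units (1 GPa = 1000 uN/um^2).
E = 170 GPa = 170000 uN/um^2
Step 3: Calculate tip deflection.
delta = F * L^3 / (3 * E * I)
delta = 7.3 * 175^3 / (3 * 170000 * 543.0833)
delta = 0.1413 um


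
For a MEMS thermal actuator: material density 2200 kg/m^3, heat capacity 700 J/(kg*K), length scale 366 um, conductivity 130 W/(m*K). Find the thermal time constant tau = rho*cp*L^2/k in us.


Step 1: Convert L to m: L = 366e-6 m
Step 2: L^2 = (366e-6)^2 = 1.33956e-07 m^2
Step 3: tau = 2200 * 700 * 1.33956e-07 / 130 = 1.58686338e-03 s
Step 4: Convert to microseconds (multiply by 1e6).
tau = 1586.863 us


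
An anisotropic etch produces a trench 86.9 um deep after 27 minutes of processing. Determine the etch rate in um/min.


Step 1: Etch rate = depth / time
Step 2: rate = 86.9 / 27
rate = 3.219 um/min


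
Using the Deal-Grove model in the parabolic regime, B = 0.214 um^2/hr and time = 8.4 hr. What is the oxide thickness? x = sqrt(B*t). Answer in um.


Step 1: Compute B*t = 0.214 * 8.4 = 1.7976
Step 2: x = sqrt(1.7976)
x = 1.341 um


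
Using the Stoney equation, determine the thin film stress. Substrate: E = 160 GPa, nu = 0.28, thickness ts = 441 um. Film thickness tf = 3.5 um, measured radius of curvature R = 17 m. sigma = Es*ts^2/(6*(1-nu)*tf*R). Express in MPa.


Step 1: Compute numerator: Es * ts^2 = 160 * 441^2 = 31116960 (GPa*um^2)
Step 2: Compute denominator (R in um): 6*(1-nu)*tf*R = 6*0.72*3.5*17e6 = 257040000.0 (um^2)
Step 3: sigma (GPa) = 31116960 / 257040000.0 = 1.21059e-01 GPa
Step 4: Convert to MPa (x1000): sigma = 121.1 MPa


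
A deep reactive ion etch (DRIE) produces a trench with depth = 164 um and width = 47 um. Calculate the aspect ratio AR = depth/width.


Step 1: AR = depth / width
Step 2: AR = 164 / 47
AR = 3.5


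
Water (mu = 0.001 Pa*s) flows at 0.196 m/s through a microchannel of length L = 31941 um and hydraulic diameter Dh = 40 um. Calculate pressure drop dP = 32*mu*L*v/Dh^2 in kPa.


Step 1: Convert to SI: L = 31941e-6 m, Dh = 40e-6 m
Step 2: dP = 32 * 0.001 * 31941e-6 * 0.196 / (40e-6)^2
Step 3: dP = 125208.72 Pa
Step 4: Convert to kPa: dP = 125.21 kPa


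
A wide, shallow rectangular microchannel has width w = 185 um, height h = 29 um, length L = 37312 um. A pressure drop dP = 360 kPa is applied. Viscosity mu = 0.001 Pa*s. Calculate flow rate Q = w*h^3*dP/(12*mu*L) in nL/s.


Step 1: Convert all dimensions to SI (meters).
w = 185e-6 m, h = 29e-6 m, L = 37312e-6 m, dP = 360e3 Pa
Step 2: Q = w * h^3 * dP / (12 * mu * L)
Q = 185e-6 * (29e-6)^3 * 360e3 / (12 * 0.001 * 37312e-6) = 3.62775917e-09 m^3/s
Step 3: Convert Q from m^3/s to nL/s (1 m^3 = 1e12 nL, so multiply by 1e12).
Q = 3627.759 nL/s


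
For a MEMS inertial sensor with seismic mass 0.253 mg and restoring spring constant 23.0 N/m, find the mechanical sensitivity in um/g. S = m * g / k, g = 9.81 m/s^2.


Step 1: Convert mass: m = 0.253 mg = 2.53e-07 kg
Step 2: S = m * g / k = 2.53e-07 * 9.81 / 23.0
Step 3: S = 1.08e-07 m/g
Step 4: Convert to um/g: S = 0.108 um/g


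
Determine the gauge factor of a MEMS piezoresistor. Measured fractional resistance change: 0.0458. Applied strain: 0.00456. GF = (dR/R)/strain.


Step 1: Identify values.
dR/R = 0.0458, strain = 0.00456
Step 2: GF = (dR/R) / strain = 0.0458 / 0.00456
GF = 10.0


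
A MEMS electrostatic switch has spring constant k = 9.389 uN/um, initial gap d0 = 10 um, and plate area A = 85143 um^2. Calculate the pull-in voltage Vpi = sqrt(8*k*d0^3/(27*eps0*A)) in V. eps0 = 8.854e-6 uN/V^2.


Step 1: Compute numerator: 8 * k * d0^3 = 8 * 9.389 * 10^3 = 75112.0
Step 2: Compute denominator: 27 * eps0 * A = 27 * 8.854e-6 * 85143 = 20.354115
Step 3: Vpi = sqrt(75112.0 / 20.354115)
Vpi = 60.75 V


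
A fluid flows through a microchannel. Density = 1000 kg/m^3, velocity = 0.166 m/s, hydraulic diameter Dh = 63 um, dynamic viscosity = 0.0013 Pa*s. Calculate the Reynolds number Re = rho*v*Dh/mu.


Step 1: Convert Dh to meters: Dh = 63e-6 m
Step 2: Re = rho * v * Dh / mu
Re = 1000 * 0.166 * 63e-6 / 0.0013
Re = 8.045


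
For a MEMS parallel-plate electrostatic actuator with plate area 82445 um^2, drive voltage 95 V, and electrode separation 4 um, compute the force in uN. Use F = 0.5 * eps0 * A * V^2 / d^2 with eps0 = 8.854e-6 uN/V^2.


Step 1: Identify parameters.
eps0 = 8.854e-6 uN/V^2, A = 82445 um^2, V = 95 V, d = 4 um
Step 2: Compute V^2 = 95^2 = 9025
Step 3: Compute d^2 = 4^2 = 16
Step 4: F = 0.5 * 8.854e-6 * 82445 * 9025 / 16
F = 205.874 uN


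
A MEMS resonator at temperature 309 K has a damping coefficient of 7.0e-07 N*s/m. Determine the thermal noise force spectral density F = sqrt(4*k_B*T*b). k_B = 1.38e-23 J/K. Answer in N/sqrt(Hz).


Step 1: Compute 4 * k_B * T * b
= 4 * 1.38e-23 * 309 * 7.0e-07
= 1.1940e-26 N^2/Hz
Step 2: F_noise = sqrt(1.1940e-26)
F_noise = 1.09e-13 N/sqrt(Hz)


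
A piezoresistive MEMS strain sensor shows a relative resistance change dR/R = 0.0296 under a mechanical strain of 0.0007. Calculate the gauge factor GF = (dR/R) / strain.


Step 1: Identify values.
dR/R = 0.0296, strain = 0.0007
Step 2: GF = (dR/R) / strain = 0.0296 / 0.0007
GF = 42.3


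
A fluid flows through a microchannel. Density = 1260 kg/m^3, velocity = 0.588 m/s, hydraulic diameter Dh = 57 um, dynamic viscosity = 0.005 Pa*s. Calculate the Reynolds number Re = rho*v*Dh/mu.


Step 1: Convert Dh to meters: Dh = 57e-6 m
Step 2: Re = rho * v * Dh / mu
Re = 1260 * 0.588 * 57e-6 / 0.005
Re = 8.446


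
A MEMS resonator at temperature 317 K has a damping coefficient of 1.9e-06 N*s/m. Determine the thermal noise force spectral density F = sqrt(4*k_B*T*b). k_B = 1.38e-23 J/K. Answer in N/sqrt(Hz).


Step 1: Compute 4 * k_B * T * b
= 4 * 1.38e-23 * 317 * 1.9e-06
= 3.3247e-26 N^2/Hz
Step 2: F_noise = sqrt(3.3247e-26)
F_noise = 1.82e-13 N/sqrt(Hz)


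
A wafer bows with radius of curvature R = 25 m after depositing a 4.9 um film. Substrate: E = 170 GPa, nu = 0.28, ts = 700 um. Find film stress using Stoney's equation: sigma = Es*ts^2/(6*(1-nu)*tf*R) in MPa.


Step 1: Compute numerator: Es * ts^2 = 170 * 700^2 = 83300000 (GPa*um^2)
Step 2: Compute denominator (R in um): 6*(1-nu)*tf*R = 6*0.72*4.9*25e6 = 529200000.0 (um^2)
Step 3: sigma (GPa) = 83300000 / 529200000.0 = 1.57407e-01 GPa
Step 4: Convert to MPa (x1000): sigma = 157.4 MPa


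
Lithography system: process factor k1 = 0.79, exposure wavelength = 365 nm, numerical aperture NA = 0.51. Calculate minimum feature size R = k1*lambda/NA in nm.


Step 1: Identify values: k1 = 0.79, lambda = 365 nm, NA = 0.51
Step 2: R = k1 * lambda / NA
R = 0.79 * 365 / 0.51
R = 565.4 nm


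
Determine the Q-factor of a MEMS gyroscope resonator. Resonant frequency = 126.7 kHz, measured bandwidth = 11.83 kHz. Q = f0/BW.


Step 1: Q = f0 / bandwidth
Step 2: Q = 126.7 / 11.83
Q = 10.7


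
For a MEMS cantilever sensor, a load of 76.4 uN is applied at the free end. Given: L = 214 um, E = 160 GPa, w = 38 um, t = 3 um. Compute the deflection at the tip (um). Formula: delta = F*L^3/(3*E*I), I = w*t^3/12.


Step 1: Calculate the second moment of area.
I = w * t^3 / 12 = 38 * 3^3 / 12 = 85.5 um^4
Step 2: Convert E to consistent units (1 GPa = 1000 uN/um^2).
E = 160 GPa = 160000 uN/um^2
Step 3: Calculate tip deflection.
delta = F * L^3 / (3 * E * I)
delta = 76.4 * 214^3 / (3 * 160000 * 85.5)
delta = 18.2443 um


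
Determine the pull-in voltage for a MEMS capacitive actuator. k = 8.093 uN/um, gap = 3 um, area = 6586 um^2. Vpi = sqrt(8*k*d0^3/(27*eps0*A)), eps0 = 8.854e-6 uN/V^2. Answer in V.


Step 1: Compute numerator: 8 * k * d0^3 = 8 * 8.093 * 3^3 = 1748.088
Step 2: Compute denominator: 27 * eps0 * A = 27 * 8.854e-6 * 6586 = 1.574436
Step 3: Vpi = sqrt(1748.088 / 1.574436)
Vpi = 33.32 V


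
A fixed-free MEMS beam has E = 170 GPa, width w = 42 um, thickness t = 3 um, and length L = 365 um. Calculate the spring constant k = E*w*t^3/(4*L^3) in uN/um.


Step 1: Convert E to consistent units (1 GPa = 1000 uN/um^2).
E = 170 GPa = 170000 uN/um^2
Step 2: Compute t^3 = 3^3 = 27
Step 3: Compute L^3 = 365^3 = 48627125
Step 4: k = 170000 * 42 * 27 / (4 * 48627125)
k = 0.9911 uN/um


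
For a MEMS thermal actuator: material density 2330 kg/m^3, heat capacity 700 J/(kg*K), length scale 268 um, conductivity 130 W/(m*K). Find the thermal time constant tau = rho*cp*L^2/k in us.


Step 1: Convert L to m: L = 268e-6 m
Step 2: L^2 = (268e-6)^2 = 7.1824e-08 m^2
Step 3: tau = 2330 * 700 * 7.1824e-08 / 130 = 9.0111495e-04 s
Step 4: Convert to microseconds (multiply by 1e6).
tau = 901.115 us


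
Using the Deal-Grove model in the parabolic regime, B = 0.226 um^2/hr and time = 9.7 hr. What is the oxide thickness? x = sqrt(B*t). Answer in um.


Step 1: Compute B*t = 0.226 * 9.7 = 2.1922
Step 2: x = sqrt(2.1922)
x = 1.481 um


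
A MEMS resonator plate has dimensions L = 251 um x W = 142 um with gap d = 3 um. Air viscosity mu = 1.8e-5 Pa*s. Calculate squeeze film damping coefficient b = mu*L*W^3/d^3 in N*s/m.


Step 1: Convert to SI.
L = 251e-6 m, W = 142e-6 m, d = 3e-6 m
Step 2: W^3 = (142e-6)^3 = 2.86e-12 m^3
Step 3: d^3 = (3e-6)^3 = 2.70e-17 m^3
Step 4: b = 1.8e-5 * 251e-6 * 2.86e-12 / 2.70e-17
b = 4.79e-04 N*s/m


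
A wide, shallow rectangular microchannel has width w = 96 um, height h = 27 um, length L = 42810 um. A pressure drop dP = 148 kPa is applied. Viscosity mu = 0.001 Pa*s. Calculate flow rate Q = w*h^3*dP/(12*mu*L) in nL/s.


Step 1: Convert all dimensions to SI (meters).
w = 96e-6 m, h = 27e-6 m, L = 42810e-6 m, dP = 148e3 Pa
Step 2: Q = w * h^3 * dP / (12 * mu * L)
Q = 96e-6 * (27e-6)^3 * 148e3 / (12 * 0.001 * 42810e-6) = 5.4437449e-10 m^3/s
Step 3: Convert Q from m^3/s to nL/s (1 m^3 = 1e12 nL, so multiply by 1e12).
Q = 544.374 nL/s


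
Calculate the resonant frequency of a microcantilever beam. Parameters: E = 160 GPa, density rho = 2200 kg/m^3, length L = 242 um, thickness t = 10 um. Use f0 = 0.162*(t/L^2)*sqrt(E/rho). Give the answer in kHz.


Step 1: Convert units to SI.
t_SI = 10e-6 m, L_SI = 242e-6 m
Step 2: Calculate sqrt(E/rho).
sqrt(160e9 / 2200) = 8528.03 m/s
Step 3: Compute f0.
f0 = 0.162 * 10e-6 / (242e-6)^2 * 8528.03 = 235902.7 Hz = 235.9 kHz


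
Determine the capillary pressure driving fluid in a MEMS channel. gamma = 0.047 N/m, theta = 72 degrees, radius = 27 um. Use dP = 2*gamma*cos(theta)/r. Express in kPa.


Step 1: cos(72 deg) = 0.309
Step 2: Convert r to m: r = 27e-6 m
Step 3: dP = 2 * 0.047 * 0.309 / 27e-6 = 1075.8 Pa
Step 4: Convert Pa to kPa (divide by 1000).
dP = 1.08 kPa


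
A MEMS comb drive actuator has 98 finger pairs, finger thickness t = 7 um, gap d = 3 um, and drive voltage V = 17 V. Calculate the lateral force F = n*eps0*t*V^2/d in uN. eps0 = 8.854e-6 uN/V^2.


Step 1: Parameters: n=98, eps0=8.854e-6 uN/V^2, t=7 um, V=17 V, d=3 um
Step 2: V^2 = 289
Step 3: F = 98 * 8.854e-6 * 7 * 289 / 3
F = 0.585 uN


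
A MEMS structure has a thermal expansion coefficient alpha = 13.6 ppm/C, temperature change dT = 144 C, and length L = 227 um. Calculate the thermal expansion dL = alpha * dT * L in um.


Step 1: Convert CTE: alpha = 13.6 ppm/C = 13.6e-6 /C
Step 2: dL = 13.6e-6 * 144 * 227
dL = 0.4446 um


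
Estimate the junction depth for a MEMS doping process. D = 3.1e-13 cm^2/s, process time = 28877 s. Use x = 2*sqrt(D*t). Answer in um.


Step 1: Compute D*t = 3.1e-13 * 28877 = 8.95187e-09 cm^2
Step 2: sqrt(D*t) = 9.46143e-05 cm
Step 3: x = 2 * 9.46143e-05 cm = 1.892286e-04 cm
Step 4: Convert to um (1 cm = 1e4 um): x = 1.892 um


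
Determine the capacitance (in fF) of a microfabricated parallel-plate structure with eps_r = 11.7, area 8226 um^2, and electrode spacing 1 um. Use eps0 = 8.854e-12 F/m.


Step 1: Convert area to m^2: A = 8226e-12 m^2
Step 2: Convert gap to m: d = 1e-6 m
Step 3: C = eps0 * eps_r * A / d
C = 8.854e-12 * 11.7 * 8226e-12 / 1e-6
Step 4: Convert to fF (multiply by 1e15).
C = 852.15 fF


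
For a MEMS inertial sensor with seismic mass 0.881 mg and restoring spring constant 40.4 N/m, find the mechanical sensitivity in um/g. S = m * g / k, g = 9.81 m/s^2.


Step 1: Convert mass: m = 0.881 mg = 8.81e-07 kg
Step 2: S = m * g / k = 8.81e-07 * 9.81 / 40.4
Step 3: S = 2.14e-07 m/g
Step 4: Convert to um/g: S = 0.214 um/g


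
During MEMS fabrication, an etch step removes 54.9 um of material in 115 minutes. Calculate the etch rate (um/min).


Step 1: Etch rate = depth / time
Step 2: rate = 54.9 / 115
rate = 0.477 um/min


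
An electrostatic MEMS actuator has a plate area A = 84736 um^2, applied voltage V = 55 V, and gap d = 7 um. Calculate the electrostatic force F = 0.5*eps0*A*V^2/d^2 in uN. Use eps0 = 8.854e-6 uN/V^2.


Step 1: Identify parameters.
eps0 = 8.854e-6 uN/V^2, A = 84736 um^2, V = 55 V, d = 7 um
Step 2: Compute V^2 = 55^2 = 3025
Step 3: Compute d^2 = 7^2 = 49
Step 4: F = 0.5 * 8.854e-6 * 84736 * 3025 / 49
F = 23.158 uN


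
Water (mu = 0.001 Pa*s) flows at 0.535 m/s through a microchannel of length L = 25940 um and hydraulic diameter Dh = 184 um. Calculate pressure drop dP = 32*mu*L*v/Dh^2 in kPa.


Step 1: Convert to SI: L = 25940e-6 m, Dh = 184e-6 m
Step 2: dP = 32 * 0.001 * 25940e-6 * 0.535 / (184e-6)^2
Step 3: dP = 13117.11 Pa
Step 4: Convert to kPa: dP = 13.12 kPa


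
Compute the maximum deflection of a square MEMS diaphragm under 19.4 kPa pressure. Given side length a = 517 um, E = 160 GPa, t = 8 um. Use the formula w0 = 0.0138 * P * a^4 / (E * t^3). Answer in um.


Step 1: Convert pressure to compatible units (E is in GPa, so P in GPa).
P = 19.4 kPa = 19.4e-6 GPa
Step 2: Compute numerator: 0.0138 * P * a^4.
a^4 = 517^4 = 71443409521
numerator = 0.0138 * 19.4e-6 * 71443409521 = 1.91268e+04
Step 3: Compute denominator: E * t^3 = 160 * 8^3 = 81920
Step 4: w0 = numerator / denominator = 1.91268e+04 / 81920 = 0.2335 um


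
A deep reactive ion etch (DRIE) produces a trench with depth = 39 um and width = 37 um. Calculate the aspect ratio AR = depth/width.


Step 1: AR = depth / width
Step 2: AR = 39 / 37
AR = 1.1


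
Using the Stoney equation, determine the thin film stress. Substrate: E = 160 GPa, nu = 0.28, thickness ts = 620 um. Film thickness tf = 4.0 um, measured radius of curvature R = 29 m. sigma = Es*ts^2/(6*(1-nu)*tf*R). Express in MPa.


Step 1: Compute numerator: Es * ts^2 = 160 * 620^2 = 61504000 (GPa*um^2)
Step 2: Compute denominator (R in um): 6*(1-nu)*tf*R = 6*0.72*4.0*29e6 = 501120000.0 (um^2)
Step 3: sigma (GPa) = 61504000 / 501120000.0 = 1.22733e-01 GPa
Step 4: Convert to MPa (x1000): sigma = 122.7 MPa


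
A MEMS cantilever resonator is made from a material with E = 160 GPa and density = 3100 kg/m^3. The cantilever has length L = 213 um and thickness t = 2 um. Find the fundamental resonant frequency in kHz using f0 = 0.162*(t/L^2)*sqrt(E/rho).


Step 1: Convert units to SI.
t_SI = 2e-6 m, L_SI = 213e-6 m
Step 2: Calculate sqrt(E/rho).
sqrt(160e9 / 3100) = 7184.21 m/s
Step 3: Compute f0.
f0 = 0.162 * 2e-6 / (213e-6)^2 * 7184.21 = 51305.6 Hz = 51.31 kHz


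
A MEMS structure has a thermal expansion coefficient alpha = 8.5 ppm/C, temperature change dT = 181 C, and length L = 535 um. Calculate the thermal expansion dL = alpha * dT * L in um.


Step 1: Convert CTE: alpha = 8.5 ppm/C = 8.5e-6 /C
Step 2: dL = 8.5e-6 * 181 * 535
dL = 0.8231 um


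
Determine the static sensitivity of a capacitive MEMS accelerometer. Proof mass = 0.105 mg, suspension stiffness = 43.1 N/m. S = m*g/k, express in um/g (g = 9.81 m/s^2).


Step 1: Convert mass: m = 0.105 mg = 1.05e-07 kg
Step 2: S = m * g / k = 1.05e-07 * 9.81 / 43.1
Step 3: S = 2.39e-08 m/g
Step 4: Convert to um/g: S = 0.024 um/g


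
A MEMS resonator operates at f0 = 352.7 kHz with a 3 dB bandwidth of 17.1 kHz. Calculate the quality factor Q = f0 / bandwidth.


Step 1: Q = f0 / bandwidth
Step 2: Q = 352.7 / 17.1
Q = 20.6


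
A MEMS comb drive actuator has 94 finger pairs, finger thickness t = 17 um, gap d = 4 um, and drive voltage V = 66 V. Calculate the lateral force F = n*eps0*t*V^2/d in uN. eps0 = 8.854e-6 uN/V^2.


Step 1: Parameters: n=94, eps0=8.854e-6 uN/V^2, t=17 um, V=66 V, d=4 um
Step 2: V^2 = 4356
Step 3: F = 94 * 8.854e-6 * 17 * 4356 / 4
F = 15.408 uN


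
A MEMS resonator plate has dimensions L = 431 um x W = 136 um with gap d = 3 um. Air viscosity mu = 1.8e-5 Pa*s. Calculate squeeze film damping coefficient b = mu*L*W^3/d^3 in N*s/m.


Step 1: Convert to SI.
L = 431e-6 m, W = 136e-6 m, d = 3e-6 m
Step 2: W^3 = (136e-6)^3 = 2.52e-12 m^3
Step 3: d^3 = (3e-6)^3 = 2.70e-17 m^3
Step 4: b = 1.8e-5 * 431e-6 * 2.52e-12 / 2.70e-17
b = 7.23e-04 N*s/m


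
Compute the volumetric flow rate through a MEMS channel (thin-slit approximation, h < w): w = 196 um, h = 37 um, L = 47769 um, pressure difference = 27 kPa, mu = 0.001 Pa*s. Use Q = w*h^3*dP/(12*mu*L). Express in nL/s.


Step 1: Convert all dimensions to SI (meters).
w = 196e-6 m, h = 37e-6 m, L = 47769e-6 m, dP = 27e3 Pa
Step 2: Q = w * h^3 * dP / (12 * mu * L)
Q = 196e-6 * (37e-6)^3 * 27e3 / (12 * 0.001 * 47769e-6) = 4.6762488e-10 m^3/s
Step 3: Convert Q from m^3/s to nL/s (1 m^3 = 1e12 nL, so multiply by 1e12).
Q = 467.625 nL/s


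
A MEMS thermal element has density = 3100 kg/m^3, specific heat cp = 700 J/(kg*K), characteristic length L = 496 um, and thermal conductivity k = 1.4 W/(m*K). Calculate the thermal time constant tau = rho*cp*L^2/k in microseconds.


Step 1: Convert L to m: L = 496e-6 m
Step 2: L^2 = (496e-6)^2 = 2.46016e-07 m^2
Step 3: tau = 3100 * 700 * 2.46016e-07 / 1.4 = 3.813248e-01 s
Step 4: Convert to microseconds (multiply by 1e6).
tau = 381324.8 us


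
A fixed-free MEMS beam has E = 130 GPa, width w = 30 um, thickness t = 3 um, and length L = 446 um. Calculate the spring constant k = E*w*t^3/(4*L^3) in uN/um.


Step 1: Convert E to consistent units (1 GPa = 1000 uN/um^2).
E = 130 GPa = 130000 uN/um^2
Step 2: Compute t^3 = 3^3 = 27
Step 3: Compute L^3 = 446^3 = 88716536
Step 4: k = 130000 * 30 * 27 / (4 * 88716536)
k = 0.2967 uN/um


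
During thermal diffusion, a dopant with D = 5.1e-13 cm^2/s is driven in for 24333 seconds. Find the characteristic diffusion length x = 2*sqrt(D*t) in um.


Step 1: Compute D*t = 5.1e-13 * 24333 = 1.240983e-08 cm^2
Step 2: sqrt(D*t) = 1.11399e-04 cm
Step 3: x = 2 * 1.11399e-04 cm = 2.22798e-04 cm
Step 4: Convert to um (1 cm = 1e4 um): x = 2.228 um


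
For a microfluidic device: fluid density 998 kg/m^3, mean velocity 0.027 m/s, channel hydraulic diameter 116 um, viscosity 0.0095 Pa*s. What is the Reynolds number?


Step 1: Convert Dh to meters: Dh = 116e-6 m
Step 2: Re = rho * v * Dh / mu
Re = 998 * 0.027 * 116e-6 / 0.0095
Re = 0.329


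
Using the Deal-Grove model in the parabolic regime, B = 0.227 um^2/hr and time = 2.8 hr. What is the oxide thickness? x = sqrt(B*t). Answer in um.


Step 1: Compute B*t = 0.227 * 2.8 = 0.6356
Step 2: x = sqrt(0.6356)
x = 0.797 um


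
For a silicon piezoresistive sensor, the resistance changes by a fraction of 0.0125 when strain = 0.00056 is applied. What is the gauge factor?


Step 1: Identify values.
dR/R = 0.0125, strain = 0.00056
Step 2: GF = (dR/R) / strain = 0.0125 / 0.00056
GF = 22.3


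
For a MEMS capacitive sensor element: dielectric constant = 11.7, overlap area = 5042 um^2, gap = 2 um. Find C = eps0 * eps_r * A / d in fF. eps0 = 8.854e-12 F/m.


Step 1: Convert area to m^2: A = 5042e-12 m^2
Step 2: Convert gap to m: d = 2e-6 m
Step 3: C = eps0 * eps_r * A / d
C = 8.854e-12 * 11.7 * 5042e-12 / 2e-6
Step 4: Convert to fF (multiply by 1e15).
C = 261.15 fF


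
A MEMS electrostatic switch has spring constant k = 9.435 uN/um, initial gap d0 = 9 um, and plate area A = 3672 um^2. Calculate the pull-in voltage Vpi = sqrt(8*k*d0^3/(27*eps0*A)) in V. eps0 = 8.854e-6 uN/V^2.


Step 1: Compute numerator: 8 * k * d0^3 = 8 * 9.435 * 9^3 = 55024.92
Step 2: Compute denominator: 27 * eps0 * A = 27 * 8.854e-6 * 3672 = 0.877821
Step 3: Vpi = sqrt(55024.92 / 0.877821)
Vpi = 250.37 V


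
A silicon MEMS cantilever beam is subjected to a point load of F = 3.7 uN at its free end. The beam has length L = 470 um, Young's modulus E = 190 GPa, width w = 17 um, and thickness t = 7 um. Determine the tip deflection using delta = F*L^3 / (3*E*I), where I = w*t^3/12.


Step 1: Calculate the second moment of area.
I = w * t^3 / 12 = 17 * 7^3 / 12 = 485.9167 um^4
Step 2: Convert E to consistent units (1 GPa = 1000 uN/um^2).
E = 190 GPa = 190000 uN/um^2
Step 3: Calculate tip deflection.
delta = F * L^3 / (3 * E * I)
delta = 3.7 * 470^3 / (3 * 190000 * 485.9167)
delta = 1.3869 um


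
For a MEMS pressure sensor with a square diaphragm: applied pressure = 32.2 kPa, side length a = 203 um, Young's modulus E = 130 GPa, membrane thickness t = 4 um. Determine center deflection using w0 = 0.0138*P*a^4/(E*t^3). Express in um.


Step 1: Convert pressure to compatible units (E is in GPa, so P in GPa).
P = 32.2 kPa = 32.2e-6 GPa
Step 2: Compute numerator: 0.0138 * P * a^4.
a^4 = 203^4 = 1698181681
numerator = 0.0138 * 32.2e-6 * 1698181681 = 7.546e+02
Step 3: Compute denominator: E * t^3 = 130 * 4^3 = 8320
Step 4: w0 = numerator / denominator = 7.546e+02 / 8320 = 0.0907 um


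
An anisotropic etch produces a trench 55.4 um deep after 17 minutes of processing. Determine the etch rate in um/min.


Step 1: Etch rate = depth / time
Step 2: rate = 55.4 / 17
rate = 3.259 um/min


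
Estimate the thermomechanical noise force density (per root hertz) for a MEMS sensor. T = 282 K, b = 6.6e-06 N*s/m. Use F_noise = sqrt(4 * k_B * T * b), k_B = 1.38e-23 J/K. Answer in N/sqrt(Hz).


Step 1: Compute 4 * k_B * T * b
= 4 * 1.38e-23 * 282 * 6.6e-06
= 1.0274e-25 N^2/Hz
Step 2: F_noise = sqrt(1.0274e-25)
F_noise = 3.21e-13 N/sqrt(Hz)


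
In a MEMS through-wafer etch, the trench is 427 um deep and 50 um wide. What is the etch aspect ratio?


Step 1: AR = depth / width
Step 2: AR = 427 / 50
AR = 8.5


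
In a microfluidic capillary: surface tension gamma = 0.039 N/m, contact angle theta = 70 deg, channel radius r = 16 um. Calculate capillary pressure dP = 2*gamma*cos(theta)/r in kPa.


Step 1: cos(70 deg) = 0.342
Step 2: Convert r to m: r = 16e-6 m
Step 3: dP = 2 * 0.039 * 0.342 / 16e-6 = 1667.3 Pa
Step 4: Convert Pa to kPa (divide by 1000).
dP = 1.67 kPa


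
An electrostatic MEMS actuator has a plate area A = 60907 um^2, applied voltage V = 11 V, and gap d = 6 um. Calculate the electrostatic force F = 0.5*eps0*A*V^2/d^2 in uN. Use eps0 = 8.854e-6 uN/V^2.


Step 1: Identify parameters.
eps0 = 8.854e-6 uN/V^2, A = 60907 um^2, V = 11 V, d = 6 um
Step 2: Compute V^2 = 11^2 = 121
Step 3: Compute d^2 = 6^2 = 36
Step 4: F = 0.5 * 8.854e-6 * 60907 * 121 / 36
F = 0.906 uN


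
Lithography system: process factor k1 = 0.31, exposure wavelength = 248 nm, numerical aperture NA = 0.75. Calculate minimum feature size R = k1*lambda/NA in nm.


Step 1: Identify values: k1 = 0.31, lambda = 248 nm, NA = 0.75
Step 2: R = k1 * lambda / NA
R = 0.31 * 248 / 0.75
R = 102.5 nm


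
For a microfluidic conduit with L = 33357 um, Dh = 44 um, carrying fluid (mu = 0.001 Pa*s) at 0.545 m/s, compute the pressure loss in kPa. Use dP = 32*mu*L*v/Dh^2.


Step 1: Convert to SI: L = 33357e-6 m, Dh = 44e-6 m
Step 2: dP = 32 * 0.001 * 33357e-6 * 0.545 / (44e-6)^2
Step 3: dP = 300488.68 Pa
Step 4: Convert to kPa: dP = 300.49 kPa


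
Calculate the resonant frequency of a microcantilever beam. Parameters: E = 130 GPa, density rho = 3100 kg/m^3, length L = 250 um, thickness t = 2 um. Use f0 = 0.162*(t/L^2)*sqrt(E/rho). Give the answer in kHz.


Step 1: Convert units to SI.
t_SI = 2e-6 m, L_SI = 250e-6 m
Step 2: Calculate sqrt(E/rho).
sqrt(130e9 / 3100) = 6475.76 m/s
Step 3: Compute f0.
f0 = 0.162 * 2e-6 / (250e-6)^2 * 6475.76 = 33570.3 Hz = 33.57 kHz


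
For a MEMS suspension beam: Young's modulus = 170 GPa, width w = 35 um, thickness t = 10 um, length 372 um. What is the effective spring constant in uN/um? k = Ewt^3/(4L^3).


Step 1: Convert E to consistent units (1 GPa = 1000 uN/um^2).
E = 170 GPa = 170000 uN/um^2
Step 2: Compute t^3 = 10^3 = 1000
Step 3: Compute L^3 = 372^3 = 51478848
Step 4: k = 170000 * 35 * 1000 / (4 * 51478848)
k = 28.8954 uN/um


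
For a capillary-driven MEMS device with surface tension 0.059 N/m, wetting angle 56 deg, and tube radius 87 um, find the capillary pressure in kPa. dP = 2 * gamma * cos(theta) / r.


Step 1: cos(56 deg) = 0.5592
Step 2: Convert r to m: r = 87e-6 m
Step 3: dP = 2 * 0.059 * 0.5592 / 87e-6 = 758.5 Pa
Step 4: Convert Pa to kPa (divide by 1000).
dP = 0.76 kPa


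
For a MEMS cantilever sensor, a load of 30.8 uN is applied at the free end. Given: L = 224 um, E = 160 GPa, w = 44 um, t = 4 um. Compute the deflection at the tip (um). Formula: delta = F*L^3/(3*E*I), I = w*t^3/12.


Step 1: Calculate the second moment of area.
I = w * t^3 / 12 = 44 * 4^3 / 12 = 234.6667 um^4
Step 2: Convert E to consistent units (1 GPa = 1000 uN/um^2).
E = 160 GPa = 160000 uN/um^2
Step 3: Calculate tip deflection.
delta = F * L^3 / (3 * E * I)
delta = 30.8 * 224^3 / (3 * 160000 * 234.6667)
delta = 3.0733 um


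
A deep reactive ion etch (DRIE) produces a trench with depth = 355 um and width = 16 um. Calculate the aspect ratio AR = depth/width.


Step 1: AR = depth / width
Step 2: AR = 355 / 16
AR = 22.2


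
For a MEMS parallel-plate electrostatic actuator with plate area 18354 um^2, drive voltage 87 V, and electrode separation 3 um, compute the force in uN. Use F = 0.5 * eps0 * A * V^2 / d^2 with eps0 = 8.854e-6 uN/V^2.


Step 1: Identify parameters.
eps0 = 8.854e-6 uN/V^2, A = 18354 um^2, V = 87 V, d = 3 um
Step 2: Compute V^2 = 87^2 = 7569
Step 3: Compute d^2 = 3^2 = 9
Step 4: F = 0.5 * 8.854e-6 * 18354 * 7569 / 9
F = 68.334 uN


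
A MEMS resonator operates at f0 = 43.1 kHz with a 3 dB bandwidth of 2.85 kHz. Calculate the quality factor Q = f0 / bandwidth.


Step 1: Q = f0 / bandwidth
Step 2: Q = 43.1 / 2.85
Q = 15.1


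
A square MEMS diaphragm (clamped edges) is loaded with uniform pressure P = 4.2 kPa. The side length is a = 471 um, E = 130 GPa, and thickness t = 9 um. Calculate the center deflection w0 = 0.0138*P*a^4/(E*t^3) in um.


Step 1: Convert pressure to compatible units (E is in GPa, so P in GPa).
P = 4.2 kPa = 4.2e-6 GPa
Step 2: Compute numerator: 0.0138 * P * a^4.
a^4 = 471^4 = 49213429281
numerator = 0.0138 * 4.2e-6 * 49213429281 = 2.8524e+03
Step 3: Compute denominator: E * t^3 = 130 * 9^3 = 94770
Step 4: w0 = numerator / denominator = 2.8524e+03 / 94770 = 0.0301 um
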